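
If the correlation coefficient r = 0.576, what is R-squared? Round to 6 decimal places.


R^2 = r^2 = (0.576)^2 = 0.331776

0.331776


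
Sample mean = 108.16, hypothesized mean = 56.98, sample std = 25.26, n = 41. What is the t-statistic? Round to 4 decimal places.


t = (xbar - mu0) / (s/sqrt(n))
xbar - mu0 = 108.16 - 56.98 = 51.18
sqrt(41) ≈ 6.40312424
s/sqrt(n) = 25.26 / 6.40312424 ≈ 3.94494923
t = 51.18 / 3.94494923 ≈ 12.973551

12.9736


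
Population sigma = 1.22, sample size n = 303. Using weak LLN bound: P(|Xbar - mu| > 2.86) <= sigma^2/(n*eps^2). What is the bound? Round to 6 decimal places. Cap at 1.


bound = min(1, sigma^2/(n*eps^2))
sigma^2 = 1.22^2 = 1.4884
n*eps^2 = 303 * 2.86^2 = 303 * 8.1796 = 2478.4188
sigma^2/(n*eps^2) = 1.4884 / 2478.4188 ≈ 0.00060054

0.000601


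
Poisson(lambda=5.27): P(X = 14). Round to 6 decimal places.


P = e^(-lam) * lam^k / k!
e^(-5.27) ≈ 0.005143611
lam^k = 5.27^14 ≈ 12745257463.979765
k! = 14! = 87178291200
P = 0.005143611 * 12745257463.979765 / 87178291200 ≈ 0.000752

0.000752


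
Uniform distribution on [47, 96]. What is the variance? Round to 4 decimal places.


Var = (b-a)^2 / 12
(b-a)^2 = (96 - 47)^2 = 2401
Var = 2401/12 ≈ 200.083333

200.0833


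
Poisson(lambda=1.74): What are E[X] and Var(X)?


E[X] = Var(X) = lambda = 1.74

1.74, 1.74


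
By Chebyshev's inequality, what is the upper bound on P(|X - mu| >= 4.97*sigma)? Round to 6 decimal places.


P <= 1/k^2
k^2 = 4.97^2 = 24.7009
1/k^2 = 1 / 24.7009 ≈ 0.04048435

0.040484


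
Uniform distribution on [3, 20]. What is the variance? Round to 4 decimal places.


Var = (b-a)^2 / 12
(b-a)^2 = (20 - 3)^2 = 289
Var = 289/12 ≈ 24.083333

24.0833


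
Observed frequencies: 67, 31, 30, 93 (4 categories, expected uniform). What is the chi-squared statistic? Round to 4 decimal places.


chi2 = sum((O-E)^2/E), E = total/4
total = 221, E = 221/4 = 55.25
(67 - 55.25)^2 / 55.25 = 138.0625 / 55.25 = 2209/884 ≈ 2.498869
(31 - 55.25)^2 / 55.25 = 588.0625 / 55.25 = 9409/884 ≈ 10.643665
(30 - 55.25)^2 / 55.25 = 637.5625 / 55.25 = 10201/884 ≈ 11.539593
(93 - 55.25)^2 / 55.25 = 1425.0625 / 55.25 = 22801/884 ≈ 25.792986
chi2 = 11155/221 ≈ 50.475113

50.4751


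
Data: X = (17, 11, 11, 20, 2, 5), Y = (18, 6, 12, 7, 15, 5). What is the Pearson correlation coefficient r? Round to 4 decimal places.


r = sum((xi-xbar)(yi-ybar)) / sqrt(sum((xi-xbar)^2) * sum((yi-ybar)^2))
n = 6, xbar = 66/6 = 11, ybar = 63/6 = 10.5
Sxy = sum((xi-xbar)(yi-ybar)) = 6
Sxx = sum((xi-xbar)^2) = 234
Syy = sum((yi-ybar)^2) = 141.5
sqrt(Sxx*Syy) ≈ 181.964282
r = Sxy / sqrt(Sxx*Syy) = 6 / 181.964282 ≈ 0.032974

0.0330


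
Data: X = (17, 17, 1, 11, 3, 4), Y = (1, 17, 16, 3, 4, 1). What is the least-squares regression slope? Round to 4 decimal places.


b = sum((xi-xbar)(yi-ybar)) / sum((xi-xbar)^2)
n = 6, xbar = 53/6 ≈ 8.833333, ybar = 42/6 = 7
Sxy = sum((xi-xbar)(yi-ybar)) = 0
Sxx = sum((xi-xbar)^2) = 1541/6 ≈ 256.833333
b = Sxy / Sxx = 0

0.0000


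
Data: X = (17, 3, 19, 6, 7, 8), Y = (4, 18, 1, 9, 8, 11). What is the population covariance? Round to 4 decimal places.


Cov = (1/n)*sum((xi-xbar)(yi-ybar))
n = 6, xbar = 60/6 = 10, ybar = 51/6 = 8.5
sum((xi-xbar)(yi-ybar)) = -171
Cov = -171 / 6 = -28.5

-28.5000


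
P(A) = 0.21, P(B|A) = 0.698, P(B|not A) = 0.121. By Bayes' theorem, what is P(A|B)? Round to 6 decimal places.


P(A|B) = P(B|A)*P(A) / P(B), P(B) = P(B|A)*P(A) + P(B|not A)*P(not A)
P(B|A)*P(A) = 0.698 * 0.21 = 0.14658
P(B|not A)*P(not A) = 0.121 * 0.79 = 0.09559
P(B) = 0.14658 + 0.09559 = 0.24217
P(A|B) = 0.14658 / 0.24217 ≈ 0.60527728

0.605277


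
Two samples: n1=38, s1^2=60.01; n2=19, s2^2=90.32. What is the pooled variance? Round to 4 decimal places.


sp^2 = ((n1-1)*s1^2 + (n2-1)*s2^2)/(n1+n2-2)
(n1-1)*s1^2 = 37 * 60.01 = 2220.37
(n2-1)*s2^2 = 18 * 90.32 = 1625.76
numerator = 2220.37 + 1625.76 = 3846.13
n1+n2-2 = 55
sp^2 = 3846.13 / 55 = 384613/5500 ≈ 69.929636

69.9296


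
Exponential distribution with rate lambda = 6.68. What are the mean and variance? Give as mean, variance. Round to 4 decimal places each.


mean = 1/lam, var = 1/lam^2
mean = 1 / 6.68 = 25/167 ≈ 0.149701
lam^2 = 6.68^2 = 44.6224
var = 1 / 44.6224 ≈ 0.022410

0.1497, 0.0224


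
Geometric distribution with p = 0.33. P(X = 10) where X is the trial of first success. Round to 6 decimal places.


P = (1-p)^(k-1) * p
(1-p)^(k-1) = 0.67^9 ≈ 0.02720653
P = 0.02720653 * 0.33 ≈ 0.008978156

0.008978


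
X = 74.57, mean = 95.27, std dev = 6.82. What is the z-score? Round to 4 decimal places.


z = (X - mu) / sigma
X - mu = 74.57 - 95.27 = -20.7
z = -20.7 / 6.82 = -1035/341 ≈ -3.035191

-3.0352


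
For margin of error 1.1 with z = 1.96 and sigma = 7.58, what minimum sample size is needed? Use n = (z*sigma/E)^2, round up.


z*sigma/E = 1.96 * 7.58 / 1.1 = 18571/1375 ≈ 13.506182
(z*sigma/E)^2 ≈ 182.416947
round up: n = 183

183


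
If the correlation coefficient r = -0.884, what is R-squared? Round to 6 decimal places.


R^2 = r^2 = (-0.884)^2 = 0.781456

0.781456


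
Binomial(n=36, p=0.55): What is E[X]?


E[X] = n*p = 36 * 0.55 = 19.8

19.8


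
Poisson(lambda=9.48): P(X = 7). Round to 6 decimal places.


P = e^(-lam) * lam^k / k!
e^(-9.48) ≈ 0.00007636394
lam^k = 9.48^7 ≈ 6881107.796415
k! = 7! = 5040
P = 0.00007636394 * 6881107.796415 / 5040 ≈ 0.104260

0.104260


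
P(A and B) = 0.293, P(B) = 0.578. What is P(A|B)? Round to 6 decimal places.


P(A|B) = P(A and B) / P(B) = 0.293 / 0.578 = 293/578 ≈ 0.50692042

0.506920


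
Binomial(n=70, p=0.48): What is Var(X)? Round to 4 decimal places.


Var = n*p*(1-p) = 70 * 0.48 * 0.52 = 17.472

17.4720


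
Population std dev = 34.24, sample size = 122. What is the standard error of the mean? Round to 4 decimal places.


SE = sigma / sqrt(n)
sqrt(122) ≈ 11.045361
SE = 34.24 / 11.045361 ≈ 3.099944

3.0999


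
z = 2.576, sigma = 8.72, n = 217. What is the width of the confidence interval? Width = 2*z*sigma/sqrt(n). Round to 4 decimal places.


width = 2*z*sigma/sqrt(n)
2*z*sigma = 2 * 2.576 * 8.72 = 44.92544
sqrt(217) ≈ 14.730920
width = 44.92544 / 14.730920 ≈ 3.049738

3.0497


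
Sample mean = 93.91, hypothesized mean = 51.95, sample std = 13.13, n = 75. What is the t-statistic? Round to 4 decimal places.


t = (xbar - mu0) / (s/sqrt(n))
xbar - mu0 = 93.91 - 51.95 = 41.96
sqrt(75) ≈ 8.66025404
s/sqrt(n) = 13.13 / 8.66025404 ≈ 1.51612181
t = 41.96 / 1.51612181 ≈ 27.675877

27.6759


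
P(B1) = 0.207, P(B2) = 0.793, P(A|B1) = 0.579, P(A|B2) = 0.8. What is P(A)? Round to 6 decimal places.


P(A) = P(A|B1)*P(B1) + P(A|B2)*P(B2)
P(A|B1)*P(B1) = 0.579 * 0.207 = 0.119853
P(A|B2)*P(B2) = 0.8 * 0.793 = 0.6344
P(A) = 0.119853 + 0.6344 = 0.754253

0.754253


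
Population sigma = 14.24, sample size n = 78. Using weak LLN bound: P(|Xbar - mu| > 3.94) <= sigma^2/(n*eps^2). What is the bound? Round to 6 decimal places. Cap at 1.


bound = min(1, sigma^2/(n*eps^2))
sigma^2 = 14.24^2 = 202.7776
n*eps^2 = 78 * 3.94^2 = 78 * 15.5236 = 1210.8408
sigma^2/(n*eps^2) = 202.7776 / 1210.8408 ≈ 0.16746842

0.167468


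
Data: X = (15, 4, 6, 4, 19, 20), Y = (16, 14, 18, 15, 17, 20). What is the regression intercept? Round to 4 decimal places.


a = ybar - b*xbar, where b = sum((xi-xbar)(yi-ybar)) / sum((xi-xbar)^2)
n = 6, xbar = 68/6 = 34/3 ≈ 11.333333, ybar = 100/6 = 50/3 ≈ 16.666667
Sxy = sum((xi-xbar)(yi-ybar)) = 161/3 ≈ 53.666667
Sxx = sum((xi-xbar)^2) = 850/3 ≈ 283.333333
b = Sxy / Sxx = 161/850 ≈ 0.189412
a = 16.666667 - 0.189412 * 11.333333 = 14.52

14.5200


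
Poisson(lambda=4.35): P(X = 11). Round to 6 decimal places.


P = e^(-lam) * lam^k / k!
e^(-4.35) ≈ 0.01290681
lam^k = 4.35^11 ≈ 10553143.083328
k! = 11! = 39916800
P = 0.01290681 * 10553143.083328 / 39916800 ≈ 0.003412

0.003412


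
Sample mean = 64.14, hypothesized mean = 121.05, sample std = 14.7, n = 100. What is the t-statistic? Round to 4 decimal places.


t = (xbar - mu0) / (s/sqrt(n))
xbar - mu0 = 64.14 - 121.05 = -56.91
sqrt(100) = 10
s/sqrt(n) = 14.7 / 10 = 1.47
t = -56.91 / 1.47 = -271/7 ≈ -38.714286

-38.7143


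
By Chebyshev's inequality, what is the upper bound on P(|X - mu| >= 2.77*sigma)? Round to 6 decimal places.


P <= 1/k^2
k^2 = 2.77^2 = 7.6729
1/k^2 = 1 / 7.6729 ≈ 0.13032882

0.130329


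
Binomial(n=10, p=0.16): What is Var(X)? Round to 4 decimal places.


Var = n*p*(1-p) = 10 * 0.16 * 0.84 = 1.344

1.3440


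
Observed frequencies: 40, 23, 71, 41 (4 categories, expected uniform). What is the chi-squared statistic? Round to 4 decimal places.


chi2 = sum((O-E)^2/E), E = total/4
total = 175, E = 175/4 = 43.75
(40 - 43.75)^2 / 43.75 = 14.0625 / 43.75 = 9/28 ≈ 0.321429
(23 - 43.75)^2 / 43.75 = 430.5625 / 43.75 = 6889/700 ≈ 9.841429
(71 - 43.75)^2 / 43.75 = 742.5625 / 43.75 = 11881/700 ≈ 16.972857
(41 - 43.75)^2 / 43.75 = 7.5625 / 43.75 = 121/700 ≈ 0.172857
chi2 = 4779/175 ≈ 27.308571

27.3086


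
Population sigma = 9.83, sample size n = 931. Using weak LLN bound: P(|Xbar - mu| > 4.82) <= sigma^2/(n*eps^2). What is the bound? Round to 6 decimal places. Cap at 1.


bound = min(1, sigma^2/(n*eps^2))
sigma^2 = 9.83^2 = 96.6289
n*eps^2 = 931 * 4.82^2 = 931 * 23.2324 = 21629.3644
sigma^2/(n*eps^2) = 96.6289 / 21629.3644 ≈ 0.00446749

0.004467


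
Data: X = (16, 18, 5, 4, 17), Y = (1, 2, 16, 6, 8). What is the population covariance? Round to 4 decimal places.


Cov = (1/n)*sum((xi-xbar)(yi-ybar))
n = 5, xbar = 60/5 = 12, ybar = 33/5 = 6.6
sum((xi-xbar)(yi-ybar)) = -104
Cov = -104 / 5 = -20.8

-20.8000


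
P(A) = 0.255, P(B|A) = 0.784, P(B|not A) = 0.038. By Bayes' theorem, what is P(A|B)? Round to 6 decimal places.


P(A|B) = P(B|A)*P(A) / P(B), P(B) = P(B|A)*P(A) + P(B|not A)*P(not A)
P(B|A)*P(A) = 0.784 * 0.255 = 0.19992
P(B|not A)*P(not A) = 0.038 * 0.745 = 0.02831
P(B) = 0.19992 + 0.02831 = 0.22823
P(A|B) = 0.19992 / 0.22823 ≈ 0.87595846

0.875958


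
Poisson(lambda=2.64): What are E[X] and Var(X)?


E[X] = Var(X) = lambda = 2.64

2.64, 2.64


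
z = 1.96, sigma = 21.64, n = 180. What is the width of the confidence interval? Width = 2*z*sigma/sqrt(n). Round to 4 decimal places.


width = 2*z*sigma/sqrt(n)
2*z*sigma = 2 * 1.96 * 21.64 = 84.8288
sqrt(180) ≈ 13.416408
width = 84.8288 / 13.416408 ≈ 6.322765

6.3228


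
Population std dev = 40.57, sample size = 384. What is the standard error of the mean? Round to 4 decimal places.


SE = sigma / sqrt(n)
sqrt(384) ≈ 19.595918
SE = 40.57 / 19.595918 ≈ 2.070329

2.0703


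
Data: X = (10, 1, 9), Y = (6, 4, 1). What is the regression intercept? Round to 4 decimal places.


a = ybar - b*xbar, where b = sum((xi-xbar)(yi-ybar)) / sum((xi-xbar)^2)
n = 3, xbar = 20/3 ≈ 6.666667, ybar = 11/3 ≈ 3.666667
Sxy = sum((xi-xbar)(yi-ybar)) = -1/3 ≈ -0.333333
Sxx = sum((xi-xbar)^2) = 146/3 ≈ 48.666667
b = Sxy / Sxx = -1/146 ≈ -0.006849
a = 3.666667 - (-0.006849) * 6.666667 = 271/73 ≈ 3.712329

3.7123


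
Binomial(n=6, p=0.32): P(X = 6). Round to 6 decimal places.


P = C(n,k) * p^k * (1-p)^(n-k)
C(6,6) = 1
p^k = 0.32^6 ≈ 0.001073742
(1-p)^(n-k) = 0.68^0 = 1
P = 1 * 0.001073742 * 1 ≈ 0.001074

0.001074


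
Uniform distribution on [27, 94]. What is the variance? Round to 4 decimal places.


Var = (b-a)^2 / 12
(b-a)^2 = (94 - 27)^2 = 4489
Var = 4489/12 ≈ 374.083333

374.0833


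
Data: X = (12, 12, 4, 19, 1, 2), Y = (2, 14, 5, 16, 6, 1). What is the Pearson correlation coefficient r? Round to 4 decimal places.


r = sum((xi-xbar)(yi-ybar)) / sqrt(sum((xi-xbar)^2) * sum((yi-ybar)^2))
n = 6, xbar = 50/6 = 25/3 ≈ 8.333333, ybar = 44/6 = 22/3 ≈ 7.333333
Sxy = sum((xi-xbar)(yi-ybar)) = 472/3 ≈ 157.333333
Sxx = sum((xi-xbar)^2) = 760/3 ≈ 253.333333
Syy = sum((yi-ybar)^2) = 586/3 ≈ 195.333333
sqrt(Sxx*Syy) ≈ 222.450993
r = Sxy / sqrt(Sxx*Syy) = 157.333333 / 222.450993 ≈ 0.707272

0.7073


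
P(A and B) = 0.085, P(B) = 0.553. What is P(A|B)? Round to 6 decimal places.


P(A|B) = P(A and B) / P(B) = 0.085 / 0.553 = 85/553 ≈ 0.15370705

0.153707


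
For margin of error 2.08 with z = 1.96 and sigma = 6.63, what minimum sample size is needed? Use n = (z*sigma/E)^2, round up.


z*sigma/E = 1.96 * 6.63 / 2.08 = 6.2475
(z*sigma/E)^2 ≈ 39.031256
round up: n = 40

40


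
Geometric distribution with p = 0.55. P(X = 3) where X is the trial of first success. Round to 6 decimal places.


P = (1-p)^(k-1) * p
(1-p)^(k-1) = 0.45^2 = 0.2025
P = 0.2025 * 0.55 = 0.111375

0.111375


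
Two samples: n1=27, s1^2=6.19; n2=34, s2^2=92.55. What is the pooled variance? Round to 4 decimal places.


sp^2 = ((n1-1)*s1^2 + (n2-1)*s2^2)/(n1+n2-2)
(n1-1)*s1^2 = 26 * 6.19 = 160.94
(n2-1)*s2^2 = 33 * 92.55 = 3054.15
numerator = 160.94 + 3054.15 = 3215.09
n1+n2-2 = 59
sp^2 = 3215.09 / 59 = 321509/5900 ≈ 54.493051

54.4931


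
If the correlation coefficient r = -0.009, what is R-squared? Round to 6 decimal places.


R^2 = r^2 = (-0.009)^2 = 0.000081

0.000081


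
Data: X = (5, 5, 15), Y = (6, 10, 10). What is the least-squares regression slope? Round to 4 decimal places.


b = sum((xi-xbar)(yi-ybar)) / sum((xi-xbar)^2)
n = 3, xbar = 25/3 ≈ 8.333333, ybar = 26/3 ≈ 8.666667
Sxy = sum((xi-xbar)(yi-ybar)) = 40/3 ≈ 13.333333
Sxx = sum((xi-xbar)^2) = 200/3 ≈ 66.666667
b = Sxy / Sxx = 0.2

0.2000


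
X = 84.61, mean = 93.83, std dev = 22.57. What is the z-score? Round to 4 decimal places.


z = (X - mu) / sigma
X - mu = 84.61 - 93.83 = -9.22
z = -9.22 / 22.57 = -922/2257 ≈ -0.408507

-0.4085


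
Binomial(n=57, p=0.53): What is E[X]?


E[X] = n*p = 57 * 0.53 = 30.21

30.21


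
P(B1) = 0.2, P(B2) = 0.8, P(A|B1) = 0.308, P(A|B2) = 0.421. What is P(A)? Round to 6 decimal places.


P(A) = P(A|B1)*P(B1) + P(A|B2)*P(B2)
P(A|B1)*P(B1) = 0.308 * 0.2 = 0.0616
P(A|B2)*P(B2) = 0.421 * 0.8 = 0.3368
P(A) = 0.0616 + 0.3368 = 0.3984

0.398400


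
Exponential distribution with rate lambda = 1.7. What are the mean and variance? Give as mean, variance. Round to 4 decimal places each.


mean = 1/lam, var = 1/lam^2
mean = 1 / 1.7 = 10/17 ≈ 0.588235
lam^2 = 1.7^2 = 2.89
var = 1 / 2.89 = 100/289 ≈ 0.346021

0.5882, 0.3460


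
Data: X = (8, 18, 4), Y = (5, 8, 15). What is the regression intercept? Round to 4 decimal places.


a = ybar - b*xbar, where b = sum((xi-xbar)(yi-ybar)) / sum((xi-xbar)^2)
n = 3, xbar = 30/3 = 10, ybar = 28/3 ≈ 9.333333
Sxy = sum((xi-xbar)(yi-ybar)) = -36
Sxx = sum((xi-xbar)^2) = 104
b = Sxy / Sxx = -9/26 ≈ -0.346154
a = 9.333333 - (-0.346154) * 10 = 499/39 ≈ 12.794872

12.7949


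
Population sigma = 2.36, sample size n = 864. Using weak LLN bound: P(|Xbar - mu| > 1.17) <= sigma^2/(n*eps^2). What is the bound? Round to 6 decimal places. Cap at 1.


bound = min(1, sigma^2/(n*eps^2))
sigma^2 = 2.36^2 = 5.5696
n*eps^2 = 864 * 1.17^2 = 864 * 1.3689 = 1182.7296
sigma^2/(n*eps^2) = 5.5696 / 1182.7296 ≈ 0.00470911

0.004709


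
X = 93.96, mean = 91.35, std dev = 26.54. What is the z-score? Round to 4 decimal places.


z = (X - mu) / sigma
X - mu = 93.96 - 91.35 = 2.61
z = 2.61 / 26.54 = 261/2654 ≈ 0.098342

0.0983


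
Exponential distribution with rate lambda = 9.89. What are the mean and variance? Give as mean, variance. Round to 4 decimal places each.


mean = 1/lam, var = 1/lam^2
mean = 1 / 9.89 = 100/989 ≈ 0.101112
lam^2 = 9.89^2 = 97.8121
var = 1 / 97.8121 ≈ 0.010224

0.1011, 0.0102


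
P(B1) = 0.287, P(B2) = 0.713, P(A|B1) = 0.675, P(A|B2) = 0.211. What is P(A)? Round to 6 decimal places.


P(A) = P(A|B1)*P(B1) + P(A|B2)*P(B2)
P(A|B1)*P(B1) = 0.675 * 0.287 = 0.193725
P(A|B2)*P(B2) = 0.211 * 0.713 = 0.150443
P(A) = 0.193725 + 0.150443 = 0.344168

0.344168


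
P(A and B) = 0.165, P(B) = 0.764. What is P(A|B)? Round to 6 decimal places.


P(A|B) = P(A and B) / P(B) = 0.165 / 0.764 = 165/764 ≈ 0.21596859

0.215969


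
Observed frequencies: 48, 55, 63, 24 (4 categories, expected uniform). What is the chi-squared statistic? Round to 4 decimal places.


chi2 = sum((O-E)^2/E), E = total/4
total = 190, E = 190/4 = 47.5
(48 - 47.5)^2 / 47.5 = 0.25 / 47.5 = 1/190 ≈ 0.005263
(55 - 47.5)^2 / 47.5 = 56.25 / 47.5 = 45/38 ≈ 1.184211
(63 - 47.5)^2 / 47.5 = 240.25 / 47.5 = 961/190 ≈ 5.057895
(24 - 47.5)^2 / 47.5 = 552.25 / 47.5 = 2209/190 ≈ 11.626316
chi2 = 1698/95 ≈ 17.873684

17.8737


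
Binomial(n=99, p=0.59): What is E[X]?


E[X] = n*p = 99 * 0.59 = 58.41

58.41


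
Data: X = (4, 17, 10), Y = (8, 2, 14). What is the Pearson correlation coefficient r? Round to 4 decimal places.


r = sum((xi-xbar)(yi-ybar)) / sqrt(sum((xi-xbar)^2) * sum((yi-ybar)^2))
n = 3, xbar = 31/3 ≈ 10.333333, ybar = 24/3 = 8
Sxy = sum((xi-xbar)(yi-ybar)) = -42
Sxx = sum((xi-xbar)^2) = 254/3 ≈ 84.666667
Syy = sum((yi-ybar)^2) = 72
sqrt(Sxx*Syy) ≈ 78.076885
r = Sxy / sqrt(Sxx*Syy) = -42 / 78.076885 ≈ -0.537931

-0.5379


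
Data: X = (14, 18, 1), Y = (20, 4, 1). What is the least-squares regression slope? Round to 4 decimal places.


b = sum((xi-xbar)(yi-ybar)) / sum((xi-xbar)^2)
n = 3, xbar = 33/3 = 11, ybar = 25/3 ≈ 8.333333
Sxy = sum((xi-xbar)(yi-ybar)) = 78
Sxx = sum((xi-xbar)^2) = 158
b = Sxy / Sxx = 39/79 ≈ 0.493671

0.4937


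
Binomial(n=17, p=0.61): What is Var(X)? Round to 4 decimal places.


Var = n*p*(1-p) = 17 * 0.61 * 0.39 = 4.0443

4.0443


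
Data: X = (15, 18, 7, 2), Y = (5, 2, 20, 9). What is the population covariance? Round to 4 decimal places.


Cov = (1/n)*sum((xi-xbar)(yi-ybar))
n = 4, xbar = 42/4 = 10.5, ybar = 36/4 = 9
sum((xi-xbar)(yi-ybar)) = -109
Cov = -109 / 4 = -27.25

-27.2500


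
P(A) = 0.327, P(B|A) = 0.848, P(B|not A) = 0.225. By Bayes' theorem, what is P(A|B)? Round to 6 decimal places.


P(A|B) = P(B|A)*P(A) / P(B), P(B) = P(B|A)*P(A) + P(B|not A)*P(not A)
P(B|A)*P(A) = 0.848 * 0.327 = 0.277296
P(B|not A)*P(not A) = 0.225 * 0.673 = 0.151425
P(B) = 0.277296 + 0.151425 = 0.428721
P(A|B) = 0.277296 / 0.428721 ≈ 0.64679827

0.646798


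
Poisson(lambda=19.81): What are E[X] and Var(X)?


E[X] = Var(X) = lambda = 19.81

19.81, 19.81


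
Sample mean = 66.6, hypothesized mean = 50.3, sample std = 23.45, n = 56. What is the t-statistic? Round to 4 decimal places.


t = (xbar - mu0) / (s/sqrt(n))
xbar - mu0 = 66.6 - 50.3 = 16.3
sqrt(56) ≈ 7.48331477
s/sqrt(n) = 23.45 / 7.48331477 ≈ 3.13363806
t = 16.3 / 3.13363806 ≈ 5.201622

5.2016


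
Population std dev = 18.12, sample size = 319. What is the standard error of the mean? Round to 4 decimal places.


SE = sigma / sqrt(n)
sqrt(319) ≈ 17.860571
SE = 18.12 / 17.860571 ≈ 1.014525

1.0145


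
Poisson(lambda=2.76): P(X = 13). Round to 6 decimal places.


P = e^(-lam) * lam^k / k!
e^(-2.76) ≈ 0.06329177
lam^k = 2.76^13 ≈ 539284.659912
k! = 13! = 6227020800
P = 0.06329177 * 539284.659912 / 6227020800 ≈ 0.000005

0.000005


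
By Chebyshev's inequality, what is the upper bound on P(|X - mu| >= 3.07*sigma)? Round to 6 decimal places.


P <= 1/k^2
k^2 = 3.07^2 = 9.4249
1/k^2 = 1 / 9.4249 ≈ 0.10610192

0.106102


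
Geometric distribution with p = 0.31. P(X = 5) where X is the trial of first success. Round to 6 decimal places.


P = (1-p)^(k-1) * p
(1-p)^(k-1) = 0.69^4 ≈ 0.2266712
P = 0.2266712 * 0.31 ≈ 0.07026808

0.070268


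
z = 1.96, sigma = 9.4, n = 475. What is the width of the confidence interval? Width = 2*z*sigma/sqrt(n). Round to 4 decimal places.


width = 2*z*sigma/sqrt(n)
2*z*sigma = 2 * 1.96 * 9.4 = 36.848
sqrt(475) ≈ 21.794495
width = 36.848 / 21.794495 ≈ 1.690702

1.6907


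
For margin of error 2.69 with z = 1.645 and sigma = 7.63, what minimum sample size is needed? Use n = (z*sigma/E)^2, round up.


z*sigma/E = 1.645 * 7.63 / 2.69 ≈ 4.665929
(z*sigma/E)^2 ≈ 21.770897
round up: n = 22

22


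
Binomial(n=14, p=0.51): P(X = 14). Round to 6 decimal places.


P = C(n,k) * p^k * (1-p)^(n-k)
C(14,14) = 1
p^k = 0.51^14 ≈ 0.00008053459
(1-p)^(n-k) = 0.49^0 = 1
P = 1 * 0.00008053459 * 1 ≈ 0.000081

0.000081


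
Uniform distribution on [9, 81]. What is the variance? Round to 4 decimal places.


Var = (b-a)^2 / 12
(b-a)^2 = (81 - 9)^2 = 5184
Var = 5184/12 = 432

432.0000


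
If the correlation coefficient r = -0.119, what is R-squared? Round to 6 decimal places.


R^2 = r^2 = (-0.119)^2 = 0.014161

0.014161


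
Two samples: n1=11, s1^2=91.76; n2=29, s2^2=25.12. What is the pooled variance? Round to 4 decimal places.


sp^2 = ((n1-1)*s1^2 + (n2-1)*s2^2)/(n1+n2-2)
(n1-1)*s1^2 = 10 * 91.76 = 917.6
(n2-1)*s2^2 = 28 * 25.12 = 703.36
numerator = 917.6 + 703.36 = 1620.96
n1+n2-2 = 38
sp^2 = 1620.96 / 38 = 20262/475 ≈ 42.656842

42.6568


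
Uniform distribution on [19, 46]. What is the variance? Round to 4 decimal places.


Var = (b-a)^2 / 12
(b-a)^2 = (46 - 19)^2 = 729
Var = 729/12 = 60.75

60.7500


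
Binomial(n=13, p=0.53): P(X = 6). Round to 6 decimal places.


P = C(n,k) * p^k * (1-p)^(n-k)
C(13,6) = 1716
p^k = 0.53^6 ≈ 0.02216436
(1-p)^(n-k) = 0.47^7 ≈ 0.005066231
P = 1716 * 0.02216436 * 0.005066231 ≈ 0.192689

0.192689


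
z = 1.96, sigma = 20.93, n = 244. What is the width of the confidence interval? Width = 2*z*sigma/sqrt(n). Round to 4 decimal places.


width = 2*z*sigma/sqrt(n)
2*z*sigma = 2 * 1.96 * 20.93 = 82.0456
sqrt(244) ≈ 15.620499
width = 82.0456 / 15.620499 ≈ 5.252431

5.2524


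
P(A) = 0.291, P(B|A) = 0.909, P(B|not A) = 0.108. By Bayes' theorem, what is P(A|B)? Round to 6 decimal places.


P(A|B) = P(B|A)*P(A) / P(B), P(B) = P(B|A)*P(A) + P(B|not A)*P(not A)
P(B|A)*P(A) = 0.909 * 0.291 = 0.264519
P(B|not A)*P(not A) = 0.108 * 0.709 = 0.076572
P(B) = 0.264519 + 0.076572 = 0.341091
P(A|B) = 0.264519 / 0.341091 ≈ 0.77550859

0.775509


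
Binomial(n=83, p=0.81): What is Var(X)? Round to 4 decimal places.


Var = n*p*(1-p) = 83 * 0.81 * 0.19 = 12.7737

12.7737


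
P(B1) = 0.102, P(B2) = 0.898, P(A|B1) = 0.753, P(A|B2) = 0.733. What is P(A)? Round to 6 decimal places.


P(A) = P(A|B1)*P(B1) + P(A|B2)*P(B2)
P(A|B1)*P(B1) = 0.753 * 0.102 = 0.076806
P(A|B2)*P(B2) = 0.733 * 0.898 = 0.658234
P(A) = 0.076806 + 0.658234 = 0.73504

0.735040


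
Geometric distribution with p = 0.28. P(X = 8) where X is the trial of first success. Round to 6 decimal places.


P = (1-p)^(k-1) * p
(1-p)^(k-1) = 0.72^7 ≈ 0.1003061
P = 0.1003061 * 0.28 ≈ 0.02808572

0.028086


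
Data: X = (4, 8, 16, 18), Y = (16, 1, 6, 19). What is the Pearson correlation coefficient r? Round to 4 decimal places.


r = sum((xi-xbar)(yi-ybar)) / sqrt(sum((xi-xbar)^2) * sum((yi-ybar)^2))
n = 4, xbar = 46/4 = 11.5, ybar = 42/4 = 10.5
Sxy = sum((xi-xbar)(yi-ybar)) = 27
Sxx = sum((xi-xbar)^2) = 131
Syy = sum((yi-ybar)^2) = 213
sqrt(Sxx*Syy) ≈ 167.041911
r = Sxy / sqrt(Sxx*Syy) = 27 / 167.041911 ≈ 0.161636

0.1616


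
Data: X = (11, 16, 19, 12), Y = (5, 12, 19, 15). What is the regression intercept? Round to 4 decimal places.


a = ybar - b*xbar, where b = sum((xi-xbar)(yi-ybar)) / sum((xi-xbar)^2)
n = 4, xbar = 58/4 = 14.5, ybar = 51/4 = 12.75
Sxy = sum((xi-xbar)(yi-ybar)) = 48.5
Sxx = sum((xi-xbar)^2) = 41
b = Sxy / Sxx = 97/82 ≈ 1.182927
a = 12.75 - 1.182927 * 14.5 = -361/82 ≈ -4.402439

-4.4024


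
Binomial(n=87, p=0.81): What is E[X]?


E[X] = n*p = 87 * 0.81 = 70.47

70.47


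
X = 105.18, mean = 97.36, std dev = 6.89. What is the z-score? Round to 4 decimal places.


z = (X - mu) / sigma
X - mu = 105.18 - 97.36 = 7.82
z = 7.82 / 6.89 = 782/689 ≈ 1.134978

1.1350


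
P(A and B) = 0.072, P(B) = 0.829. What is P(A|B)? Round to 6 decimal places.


P(A|B) = P(A and B) / P(B) = 0.072 / 0.829 = 72/829 ≈ 0.08685163

0.086852


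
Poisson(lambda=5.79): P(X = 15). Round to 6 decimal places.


P = e^(-lam) * lam^k / k!
e^(-5.79) ≈ 0.003057982
lam^k = 5.79^15 ≈ 275536067579.236029
k! = 15! = 1307674368000
P = 0.003057982 * 275536067579.236029 / 1307674368000 ≈ 0.000644

0.000644


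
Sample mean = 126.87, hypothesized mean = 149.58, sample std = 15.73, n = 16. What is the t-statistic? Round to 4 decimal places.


t = (xbar - mu0) / (s/sqrt(n))
xbar - mu0 = 126.87 - 149.58 = -22.71
sqrt(16) = 4
s/sqrt(n) = 15.73 / 4 = 3.9325
t = -22.71 / 3.9325 = -9084/1573 ≈ -5.774952

-5.7750


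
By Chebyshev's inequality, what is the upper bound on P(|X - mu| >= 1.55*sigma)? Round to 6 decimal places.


P <= 1/k^2
k^2 = 1.55^2 = 2.4025
1/k^2 = 1 / 2.4025 = 400/961 ≈ 0.41623309

0.416233


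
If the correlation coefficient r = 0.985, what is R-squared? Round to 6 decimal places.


R^2 = r^2 = (0.985)^2 = 0.970225

0.970225


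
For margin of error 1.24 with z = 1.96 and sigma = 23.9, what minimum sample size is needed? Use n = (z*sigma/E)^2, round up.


z*sigma/E = 1.96 * 23.9 / 1.24 = 11711/310 ≈ 37.777419
(z*sigma/E)^2 ≈ 1427.133413
round up: n = 1428

1428


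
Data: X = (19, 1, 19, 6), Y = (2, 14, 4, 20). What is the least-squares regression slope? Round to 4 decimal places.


b = sum((xi-xbar)(yi-ybar)) / sum((xi-xbar)^2)
n = 4, xbar = 45/4 = 11.25, ybar = 40/4 = 10
Sxy = sum((xi-xbar)(yi-ybar)) = -202
Sxx = sum((xi-xbar)^2) = 252.75
b = Sxy / Sxx = -808/1011 ≈ -0.799209

-0.7992


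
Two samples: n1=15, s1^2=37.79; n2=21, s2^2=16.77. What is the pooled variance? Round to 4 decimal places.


sp^2 = ((n1-1)*s1^2 + (n2-1)*s2^2)/(n1+n2-2)
(n1-1)*s1^2 = 14 * 37.79 = 529.06
(n2-1)*s2^2 = 20 * 16.77 = 335.4
numerator = 529.06 + 335.4 = 864.46
n1+n2-2 = 34
sp^2 = 864.46 / 34 = 43223/1700 ≈ 25.425294

25.4253


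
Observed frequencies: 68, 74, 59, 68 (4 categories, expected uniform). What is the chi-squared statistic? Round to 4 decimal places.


chi2 = sum((O-E)^2/E), E = total/4
total = 269, E = 269/4 = 67.25
(68 - 67.25)^2 / 67.25 = 0.5625 / 67.25 = 9/1076 ≈ 0.008364
(74 - 67.25)^2 / 67.25 = 45.5625 / 67.25 = 729/1076 ≈ 0.677509
(59 - 67.25)^2 / 67.25 = 68.0625 / 67.25 = 1089/1076 ≈ 1.012082
(68 - 67.25)^2 / 67.25 = 0.5625 / 67.25 = 9/1076 ≈ 0.008364
chi2 = 459/269 ≈ 1.706320

1.7063


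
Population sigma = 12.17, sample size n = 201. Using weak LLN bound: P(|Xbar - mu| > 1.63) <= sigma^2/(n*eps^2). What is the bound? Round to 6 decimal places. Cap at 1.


bound = min(1, sigma^2/(n*eps^2))
sigma^2 = 12.17^2 = 148.1089
n*eps^2 = 201 * 1.63^2 = 201 * 2.6569 = 534.0369
sigma^2/(n*eps^2) = 148.1089 / 534.0369 ≈ 0.27733833

0.277338


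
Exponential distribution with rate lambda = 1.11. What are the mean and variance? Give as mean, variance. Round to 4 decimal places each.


mean = 1/lam, var = 1/lam^2
mean = 1 / 1.11 = 100/111 ≈ 0.900901
lam^2 = 1.11^2 = 1.2321
var = 1 / 1.2321 ≈ 0.811622

0.9009, 0.8116


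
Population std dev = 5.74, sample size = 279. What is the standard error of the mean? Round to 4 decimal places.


SE = sigma / sqrt(n)
sqrt(279) ≈ 16.703293
SE = 5.74 / 16.703293 ≈ 0.343645

0.3436


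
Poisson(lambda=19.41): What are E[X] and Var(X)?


E[X] = Var(X) = lambda = 19.41

19.41, 19.41


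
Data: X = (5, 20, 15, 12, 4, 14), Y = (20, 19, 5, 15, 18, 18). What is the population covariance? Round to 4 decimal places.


Cov = (1/n)*sum((xi-xbar)(yi-ybar))
n = 6, xbar = 70/6 = 35/3 ≈ 11.666667, ybar = 95/6 ≈ 15.833333
sum((xi-xbar)(yi-ybar)) = -148/3 ≈ -49.333333
Cov = -49.333333 / 6 = -74/9 ≈ -8.222222

-8.2222


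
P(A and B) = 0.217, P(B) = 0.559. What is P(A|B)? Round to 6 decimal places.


P(A|B) = P(A and B) / P(B) = 0.217 / 0.559 = 217/559 ≈ 0.38819320

0.388193


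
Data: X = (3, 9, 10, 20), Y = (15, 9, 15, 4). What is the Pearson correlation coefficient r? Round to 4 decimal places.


r = sum((xi-xbar)(yi-ybar)) / sqrt(sum((xi-xbar)^2) * sum((yi-ybar)^2))
n = 4, xbar = 42/4 = 10.5, ybar = 43/4 = 10.75
Sxy = sum((xi-xbar)(yi-ybar)) = -95.5
Sxx = sum((xi-xbar)^2) = 149
Syy = sum((yi-ybar)^2) = 84.75
sqrt(Sxx*Syy) ≈ 112.373262
r = Sxy / sqrt(Sxx*Syy) = -95.5 / 112.373262 ≈ -0.849846

-0.8498


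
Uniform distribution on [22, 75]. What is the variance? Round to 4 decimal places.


Var = (b-a)^2 / 12
(b-a)^2 = (75 - 22)^2 = 2809
Var = 2809/12 ≈ 234.083333

234.0833


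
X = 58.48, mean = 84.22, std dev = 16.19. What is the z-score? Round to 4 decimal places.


z = (X - mu) / sigma
X - mu = 58.48 - 84.22 = -25.74
z = -25.74 / 16.19 = -2574/1619 ≈ -1.589870

-1.5899


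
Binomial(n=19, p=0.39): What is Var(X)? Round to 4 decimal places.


Var = n*p*(1-p) = 19 * 0.39 * 0.61 = 4.5201

4.5201


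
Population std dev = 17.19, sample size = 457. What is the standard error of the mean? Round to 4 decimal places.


SE = sigma / sqrt(n)
sqrt(457) ≈ 21.377558
SE = 17.19 / 21.377558 ≈ 0.804114

0.8041


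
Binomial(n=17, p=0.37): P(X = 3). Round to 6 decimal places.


P = C(n,k) * p^k * (1-p)^(n-k)
C(17,3) = 680
p^k = 0.37^3 = 0.050653
(1-p)^(n-k) = 0.63^14 ≈ 0.001551557
P = 680 * 0.050653 * 0.001551557 ≈ 0.053442

0.053442


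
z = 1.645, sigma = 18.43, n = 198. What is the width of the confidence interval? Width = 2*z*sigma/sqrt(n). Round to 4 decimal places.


width = 2*z*sigma/sqrt(n)
2*z*sigma = 2 * 1.645 * 18.43 = 60.6347
sqrt(198) ≈ 14.071247
width = 60.6347 / 14.071247 ≈ 4.309120

4.3091


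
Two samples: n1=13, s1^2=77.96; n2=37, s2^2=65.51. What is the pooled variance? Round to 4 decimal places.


sp^2 = ((n1-1)*s1^2 + (n2-1)*s2^2)/(n1+n2-2)
(n1-1)*s1^2 = 12 * 77.96 = 935.52
(n2-1)*s2^2 = 36 * 65.51 = 2358.36
numerator = 935.52 + 2358.36 = 3293.88
n1+n2-2 = 48
sp^2 = 3293.88 / 48 = 68.6225

68.6225


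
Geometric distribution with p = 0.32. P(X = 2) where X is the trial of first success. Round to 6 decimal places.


P = (1-p)^(k-1) * p
(1-p)^(k-1) = 0.68^1 = 0.68
P = 0.68 * 0.32 = 0.2176

0.217600


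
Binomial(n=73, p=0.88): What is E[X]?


E[X] = n*p = 73 * 0.88 = 64.24

64.24


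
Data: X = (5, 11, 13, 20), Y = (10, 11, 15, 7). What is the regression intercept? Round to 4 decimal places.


a = ybar - b*xbar, where b = sum((xi-xbar)(yi-ybar)) / sum((xi-xbar)^2)
n = 4, xbar = 49/4 = 12.25, ybar = 43/4 = 10.75
Sxy = sum((xi-xbar)(yi-ybar)) = -20.75
Sxx = sum((xi-xbar)^2) = 114.75
b = Sxy / Sxx = -83/459 ≈ -0.180828
a = 10.75 - (-0.180828) * 12.25 = 5951/459 ≈ 12.965142

12.9651


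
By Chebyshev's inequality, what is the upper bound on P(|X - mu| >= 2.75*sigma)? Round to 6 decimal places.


P <= 1/k^2
k^2 = 2.75^2 = 7.5625
1/k^2 = 1 / 7.5625 = 16/121 ≈ 0.13223140

0.132231


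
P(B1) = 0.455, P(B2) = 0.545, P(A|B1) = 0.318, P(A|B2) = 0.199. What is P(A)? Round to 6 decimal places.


P(A) = P(A|B1)*P(B1) + P(A|B2)*P(B2)
P(A|B1)*P(B1) = 0.318 * 0.455 = 0.14469
P(A|B2)*P(B2) = 0.199 * 0.545 = 0.108455
P(A) = 0.14469 + 0.108455 = 0.253145

0.253145


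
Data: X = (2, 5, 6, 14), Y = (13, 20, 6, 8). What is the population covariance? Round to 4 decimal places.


Cov = (1/n)*sum((xi-xbar)(yi-ybar))
n = 4, xbar = 27/4 = 6.75, ybar = 47/4 = 11.75
sum((xi-xbar)(yi-ybar)) = -43.25
Cov = -43.25 / 4 = -10.8125

-10.8125


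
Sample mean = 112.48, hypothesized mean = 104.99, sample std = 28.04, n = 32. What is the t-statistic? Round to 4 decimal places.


t = (xbar - mu0) / (s/sqrt(n))
xbar - mu0 = 112.48 - 104.99 = 7.49
sqrt(32) ≈ 5.65685425
s/sqrt(n) = 28.04 / 5.65685425 ≈ 4.95681854
t = 7.49 / 4.95681854 ≈ 1.511050

1.5110


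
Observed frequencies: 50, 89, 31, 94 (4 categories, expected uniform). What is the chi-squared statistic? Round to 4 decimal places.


chi2 = sum((O-E)^2/E), E = total/4
total = 264, E = 264/4 = 66
(50 - 66)^2 / 66 = 256 / 66 = 128/33 ≈ 3.878788
(89 - 66)^2 / 66 = 529 / 66 = 529/66 ≈ 8.015152
(31 - 66)^2 / 66 = 1225 / 66 = 1225/66 ≈ 18.560606
(94 - 66)^2 / 66 = 784 / 66 = 392/33 ≈ 11.878788
chi2 = 127/3 ≈ 42.333333

42.3333


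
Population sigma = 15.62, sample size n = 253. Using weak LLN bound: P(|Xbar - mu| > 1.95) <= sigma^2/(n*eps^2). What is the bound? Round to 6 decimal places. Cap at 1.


bound = min(1, sigma^2/(n*eps^2))
sigma^2 = 15.62^2 = 243.9844
n*eps^2 = 253 * 1.95^2 = 253 * 3.8025 = 962.0325
sigma^2/(n*eps^2) = 243.9844 / 962.0325 ≈ 0.25361347

0.253613


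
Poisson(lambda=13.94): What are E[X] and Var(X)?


E[X] = Var(X) = lambda = 13.94

13.94, 13.94


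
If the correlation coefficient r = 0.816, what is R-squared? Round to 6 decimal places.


R^2 = r^2 = (0.816)^2 = 0.665856

0.665856


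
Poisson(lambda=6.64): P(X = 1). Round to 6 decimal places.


P = e^(-lam) * lam^k / k!
e^(-6.64) ≈ 0.001307027
lam^k = 6.64^1 = 6.64
k! = 1! = 1
P = 0.001307027 * 6.64 / 1 ≈ 0.008679

0.008679


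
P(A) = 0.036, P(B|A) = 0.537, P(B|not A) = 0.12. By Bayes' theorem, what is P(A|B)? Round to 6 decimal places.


P(A|B) = P(B|A)*P(A) / P(B), P(B) = P(B|A)*P(A) + P(B|not A)*P(not A)
P(B|A)*P(A) = 0.537 * 0.036 = 0.019332
P(B|not A)*P(not A) = 0.12 * 0.964 = 0.11568
P(B) = 0.019332 + 0.11568 = 0.135012
P(A|B) = 0.019332 / 0.135012 ≈ 0.14318727

0.143187


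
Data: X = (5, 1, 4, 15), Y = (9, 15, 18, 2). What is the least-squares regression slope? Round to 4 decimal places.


b = sum((xi-xbar)(yi-ybar)) / sum((xi-xbar)^2)
n = 4, xbar = 25/4 = 6.25, ybar = 44/4 = 11
Sxy = sum((xi-xbar)(yi-ybar)) = -113
Sxx = sum((xi-xbar)^2) = 110.75
b = Sxy / Sxx = -452/443 ≈ -1.020316

-1.0203


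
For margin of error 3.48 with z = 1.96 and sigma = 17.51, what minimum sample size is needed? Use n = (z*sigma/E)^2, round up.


z*sigma/E = 1.96 * 17.51 / 3.48 = 85799/8700 ≈ 9.861954
(z*sigma/E)^2 ≈ 97.258137
round up: n = 98

98


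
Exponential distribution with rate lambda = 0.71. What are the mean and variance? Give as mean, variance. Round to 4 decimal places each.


mean = 1/lam, var = 1/lam^2
mean = 1 / 0.71 = 100/71 ≈ 1.408451
lam^2 = 0.71^2 = 0.5041
var = 1 / 0.5041 = 10000/5041 ≈ 1.983733

1.4085, 1.9837


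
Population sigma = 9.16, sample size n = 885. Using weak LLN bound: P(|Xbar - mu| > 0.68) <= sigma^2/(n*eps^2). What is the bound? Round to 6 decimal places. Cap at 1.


bound = min(1, sigma^2/(n*eps^2))
sigma^2 = 9.16^2 = 83.9056
n*eps^2 = 885 * 0.68^2 = 885 * 0.4624 = 409.224
sigma^2/(n*eps^2) = 83.9056 / 409.224 ≈ 0.20503587

0.205036


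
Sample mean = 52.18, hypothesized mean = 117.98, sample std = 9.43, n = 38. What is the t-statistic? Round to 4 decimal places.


t = (xbar - mu0) / (s/sqrt(n))
xbar - mu0 = 52.18 - 117.98 = -65.8
sqrt(38) ≈ 6.16441400
s/sqrt(n) = 9.43 / 6.16441400 ≈ 1.52974800
t = -65.8 / 1.52974800 ≈ -43.013621

-43.0136


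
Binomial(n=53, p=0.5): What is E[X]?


E[X] = n*p = 53 * 0.5 = 26.5

26.5


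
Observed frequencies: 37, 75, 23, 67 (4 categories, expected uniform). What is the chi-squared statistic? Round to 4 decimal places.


chi2 = sum((O-E)^2/E), E = total/4
total = 202, E = 202/4 = 50.5
(37 - 50.5)^2 / 50.5 = 182.25 / 50.5 = 729/202 ≈ 3.608911
(75 - 50.5)^2 / 50.5 = 600.25 / 50.5 = 2401/202 ≈ 11.886139
(23 - 50.5)^2 / 50.5 = 756.25 / 50.5 = 3025/202 ≈ 14.975248
(67 - 50.5)^2 / 50.5 = 272.25 / 50.5 = 1089/202 ≈ 5.391089
chi2 = 3622/101 ≈ 35.861386

35.8614


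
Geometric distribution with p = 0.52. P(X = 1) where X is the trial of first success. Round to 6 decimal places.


P = (1-p)^(k-1) * p
(1-p)^(k-1) = 0.48^0 = 1
P = 1 * 0.52 = 0.52

0.520000


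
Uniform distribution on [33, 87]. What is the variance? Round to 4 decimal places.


Var = (b-a)^2 / 12
(b-a)^2 = (87 - 33)^2 = 2916
Var = 2916/12 = 243

243.0000


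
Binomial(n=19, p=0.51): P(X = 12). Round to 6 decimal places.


P = C(n,k) * p^k * (1-p)^(n-k)
C(19,12) = 50388
p^k = 0.51^12 ≈ 0.0003096293
(1-p)^(n-k) = 0.49^7 ≈ 0.006782231
P = 50388 * 0.0003096293 * 0.006782231 ≈ 0.105814

0.105814


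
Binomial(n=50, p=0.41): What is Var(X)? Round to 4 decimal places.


Var = n*p*(1-p) = 50 * 0.41 * 0.59 = 12.095

12.0950


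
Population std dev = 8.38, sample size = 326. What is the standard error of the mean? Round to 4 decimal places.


SE = sigma / sqrt(n)
sqrt(326) ≈ 18.055470
SE = 8.38 / 18.055470 ≈ 0.464125

0.4641


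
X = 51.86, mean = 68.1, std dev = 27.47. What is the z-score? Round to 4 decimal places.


z = (X - mu) / sigma
X - mu = 51.86 - 68.1 = -16.24
z = -16.24 / 27.47 = -1624/2747 ≈ -0.591190

-0.5912


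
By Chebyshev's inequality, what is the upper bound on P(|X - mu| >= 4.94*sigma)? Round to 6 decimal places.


P <= 1/k^2
k^2 = 4.94^2 = 24.4036
1/k^2 = 1 / 24.4036 ≈ 0.04097756

0.040978


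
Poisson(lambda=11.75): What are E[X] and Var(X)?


E[X] = Var(X) = lambda = 11.75

11.75, 11.75


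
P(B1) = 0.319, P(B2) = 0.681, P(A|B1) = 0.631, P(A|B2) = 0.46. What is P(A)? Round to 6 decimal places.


P(A) = P(A|B1)*P(B1) + P(A|B2)*P(B2)
P(A|B1)*P(B1) = 0.631 * 0.319 = 0.201289
P(A|B2)*P(B2) = 0.46 * 0.681 = 0.31326
P(A) = 0.201289 + 0.31326 = 0.514549

0.514549


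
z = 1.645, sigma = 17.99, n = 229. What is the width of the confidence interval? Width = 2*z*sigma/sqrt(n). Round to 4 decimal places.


width = 2*z*sigma/sqrt(n)
2*z*sigma = 2 * 1.645 * 17.99 = 59.1871
sqrt(229) ≈ 15.132746
width = 59.1871 / 15.132746 ≈ 3.911194

3.9112


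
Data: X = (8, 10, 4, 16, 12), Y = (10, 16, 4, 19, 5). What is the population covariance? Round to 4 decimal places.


Cov = (1/n)*sum((xi-xbar)(yi-ybar))
n = 5, xbar = 50/5 = 10, ybar = 54/5 = 10.8
sum((xi-xbar)(yi-ybar)) = 80
Cov = 80 / 5 = 16

16.0000


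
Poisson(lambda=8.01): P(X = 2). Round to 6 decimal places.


P = e^(-lam) * lam^k / k!
e^(-8.01) ≈ 0.0003321247
lam^k = 8.01^2 = 64.1601
k! = 2! = 2
P = 0.0003321247 * 64.1601 / 2 ≈ 0.010655

0.010655


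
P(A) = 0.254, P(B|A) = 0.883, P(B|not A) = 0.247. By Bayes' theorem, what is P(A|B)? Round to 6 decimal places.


P(A|B) = P(B|A)*P(A) / P(B), P(B) = P(B|A)*P(A) + P(B|not A)*P(not A)
P(B|A)*P(A) = 0.883 * 0.254 = 0.224282
P(B|not A)*P(not A) = 0.247 * 0.746 = 0.184262
P(B) = 0.224282 + 0.184262 = 0.408544
P(A|B) = 0.224282 / 0.408544 ≈ 0.54897881

0.548979


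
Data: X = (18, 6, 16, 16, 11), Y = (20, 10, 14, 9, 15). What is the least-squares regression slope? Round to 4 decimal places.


b = sum((xi-xbar)(yi-ybar)) / sum((xi-xbar)^2)
n = 5, xbar = 67/5 = 13.4, ybar = 68/5 = 13.6
Sxy = sum((xi-xbar)(yi-ybar)) = 41.8
Sxx = sum((xi-xbar)^2) = 95.2
b = Sxy / Sxx = 209/476 ≈ 0.439076

0.4391


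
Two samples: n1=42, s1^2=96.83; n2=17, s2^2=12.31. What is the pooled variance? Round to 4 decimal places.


sp^2 = ((n1-1)*s1^2 + (n2-1)*s2^2)/(n1+n2-2)
(n1-1)*s1^2 = 41 * 96.83 = 3970.03
(n2-1)*s2^2 = 16 * 12.31 = 196.96
numerator = 3970.03 + 196.96 = 4166.99
n1+n2-2 = 57
sp^2 = 4166.99 / 57 = 416699/5700 ≈ 73.105088

73.1051


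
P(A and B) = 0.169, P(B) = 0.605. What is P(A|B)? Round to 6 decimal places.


P(A|B) = P(A and B) / P(B) = 0.169 / 0.605 = 169/605 ≈ 0.27933884

0.279339


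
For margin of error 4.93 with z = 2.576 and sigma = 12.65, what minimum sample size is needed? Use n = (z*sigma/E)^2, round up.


z*sigma/E = 2.576 * 12.65 / 4.93 ≈ 6.609817
(z*sigma/E)^2 ≈ 43.689687
round up: n = 44

44


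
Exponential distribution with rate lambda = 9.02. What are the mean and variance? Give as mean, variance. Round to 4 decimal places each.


mean = 1/lam, var = 1/lam^2
mean = 1 / 9.02 = 50/451 ≈ 0.110865
lam^2 = 9.02^2 = 81.3604
var = 1 / 81.3604 ≈ 0.012291

0.1109, 0.0123


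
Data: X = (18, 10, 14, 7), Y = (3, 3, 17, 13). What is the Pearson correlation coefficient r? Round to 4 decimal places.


r = sum((xi-xbar)(yi-ybar)) / sqrt(sum((xi-xbar)^2) * sum((yi-ybar)^2))
n = 4, xbar = 49/4 = 12.25, ybar = 36/4 = 9
Sxy = sum((xi-xbar)(yi-ybar)) = -28
Sxx = sum((xi-xbar)^2) = 68.75
Syy = sum((yi-ybar)^2) = 152
sqrt(Sxx*Syy) ≈ 102.225242
r = Sxy / sqrt(Sxx*Syy) = -28 / 102.225242 ≈ -0.273905

-0.2739
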